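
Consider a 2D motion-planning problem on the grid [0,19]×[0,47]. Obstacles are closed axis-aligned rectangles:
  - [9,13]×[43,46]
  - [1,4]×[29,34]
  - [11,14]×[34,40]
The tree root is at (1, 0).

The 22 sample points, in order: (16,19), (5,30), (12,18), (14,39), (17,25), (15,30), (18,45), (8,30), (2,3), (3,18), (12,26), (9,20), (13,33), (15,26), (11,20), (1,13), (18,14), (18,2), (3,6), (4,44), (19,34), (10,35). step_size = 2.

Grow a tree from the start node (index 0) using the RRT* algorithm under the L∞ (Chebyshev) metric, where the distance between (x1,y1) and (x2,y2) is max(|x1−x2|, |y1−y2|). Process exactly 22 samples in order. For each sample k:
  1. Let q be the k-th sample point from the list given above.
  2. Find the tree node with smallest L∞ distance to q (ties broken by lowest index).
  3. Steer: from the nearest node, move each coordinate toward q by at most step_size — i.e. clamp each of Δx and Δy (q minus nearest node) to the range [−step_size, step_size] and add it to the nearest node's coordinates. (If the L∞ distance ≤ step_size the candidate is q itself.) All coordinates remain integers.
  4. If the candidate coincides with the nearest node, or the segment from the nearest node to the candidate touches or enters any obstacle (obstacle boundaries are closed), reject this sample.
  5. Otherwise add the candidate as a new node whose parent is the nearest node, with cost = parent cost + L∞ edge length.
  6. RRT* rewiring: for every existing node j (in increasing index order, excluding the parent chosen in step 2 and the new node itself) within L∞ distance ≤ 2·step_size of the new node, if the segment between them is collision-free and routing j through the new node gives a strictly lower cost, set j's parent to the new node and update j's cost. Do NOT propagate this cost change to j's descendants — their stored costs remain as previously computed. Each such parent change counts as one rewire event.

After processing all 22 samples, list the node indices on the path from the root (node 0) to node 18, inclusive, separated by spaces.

Path: 0 1 2 3 4 5 18

1. q=(16,19) nearest=0 d=19 new=(3,2) → add node 1 parent=0 cost=2
2. q=(5,30) nearest=1 d=28 new=(5,4) → add node 2 parent=1 cost=4
3. q=(12,18) nearest=2 d=14 new=(7,6) → add node 3 parent=2 cost=6
4. q=(14,39) nearest=3 d=33 new=(9,8) → add node 4 parent=3 cost=8
5. q=(17,25) nearest=4 d=17 new=(11,10) → add node 5 parent=4 cost=10
6. q=(15,30) nearest=5 d=20 new=(13,12) → add node 6 parent=5 cost=12
7. q=(18,45) nearest=6 d=33 new=(15,14) → add node 7 parent=6 cost=14
8. q=(8,30) nearest=7 d=16 new=(13,16) → add node 8 parent=7 cost=16
9. q=(2,3) nearest=1 d=1 new=(2,3) → add node 9 parent=1 cost=3
10. q=(3,18) nearest=5 d=8 new=(9,12) → add node 10 parent=5 cost=12
11. q=(12,26) nearest=8 d=10 new=(12,18) → add node 11 parent=8 cost=18
12. q=(9,20) nearest=11 d=3 new=(10,20) → add node 12 parent=11 cost=20
13. q=(13,33) nearest=12 d=13 new=(12,22) → add node 13 parent=12 cost=22
14. q=(15,26) nearest=13 d=4 new=(14,24) → add node 14 parent=13 cost=24
15. q=(11,20) nearest=12 d=1 new=(11,20) → add node 15 parent=12 cost=21
16. q=(1,13) nearest=3 d=7 new=(5,8) → add node 16 parent=3 cost=8
17. q=(18,14) nearest=7 d=3 new=(17,14) → add node 17 parent=7 cost=16
18. q=(18,2) nearest=5 d=8 new=(13,8) → add node 18 parent=5 cost=12
19. q=(3,6) nearest=2 d=2 new=(3,6) → add node 19 parent=2 cost=6
20. q=(4,44) nearest=14 d=20 new=(12,26) → add node 20 parent=14 cost=26
21. q=(19,34) nearest=20 d=8 new=(14,28) → add node 21 parent=20 cost=28
22. q=(10,35) nearest=21 d=7 new=(12,30) → add node 22 parent=21 cost=30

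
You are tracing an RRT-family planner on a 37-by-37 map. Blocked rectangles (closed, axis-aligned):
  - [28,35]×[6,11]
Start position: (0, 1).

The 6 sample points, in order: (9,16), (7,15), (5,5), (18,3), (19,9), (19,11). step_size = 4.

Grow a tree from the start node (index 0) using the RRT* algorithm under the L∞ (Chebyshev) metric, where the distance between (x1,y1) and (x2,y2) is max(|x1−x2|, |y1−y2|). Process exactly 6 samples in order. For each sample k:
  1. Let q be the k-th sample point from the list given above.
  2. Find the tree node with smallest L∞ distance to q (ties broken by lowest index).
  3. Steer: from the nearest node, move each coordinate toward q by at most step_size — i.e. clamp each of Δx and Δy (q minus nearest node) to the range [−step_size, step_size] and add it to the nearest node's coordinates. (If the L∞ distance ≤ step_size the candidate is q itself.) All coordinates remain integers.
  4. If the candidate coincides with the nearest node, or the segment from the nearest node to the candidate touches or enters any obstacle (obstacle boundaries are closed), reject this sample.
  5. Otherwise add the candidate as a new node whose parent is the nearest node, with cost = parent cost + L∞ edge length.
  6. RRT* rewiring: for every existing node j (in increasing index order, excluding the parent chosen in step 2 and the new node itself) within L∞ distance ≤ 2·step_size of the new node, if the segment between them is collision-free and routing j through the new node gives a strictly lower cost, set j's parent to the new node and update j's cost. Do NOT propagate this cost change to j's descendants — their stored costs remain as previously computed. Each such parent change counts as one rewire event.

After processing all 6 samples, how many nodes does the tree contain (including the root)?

1. q=(9,16) nearest=0 d=15 new=(4,5) → add node 1 parent=0 cost=4
2. q=(7,15) nearest=1 d=10 new=(7,9) → add node 2 parent=1 cost=8
3. q=(5,5) nearest=1 d=1 new=(5,5) → add node 3 parent=1 cost=5
4. q=(18,3) nearest=2 d=11 new=(11,5) → add node 4 parent=2 cost=12
5. q=(19,9) nearest=4 d=8 new=(15,9) → add node 5 parent=4 cost=16
6. q=(19,11) nearest=5 d=4 new=(19,11) → add node 6 parent=5 cost=20

Node count: 7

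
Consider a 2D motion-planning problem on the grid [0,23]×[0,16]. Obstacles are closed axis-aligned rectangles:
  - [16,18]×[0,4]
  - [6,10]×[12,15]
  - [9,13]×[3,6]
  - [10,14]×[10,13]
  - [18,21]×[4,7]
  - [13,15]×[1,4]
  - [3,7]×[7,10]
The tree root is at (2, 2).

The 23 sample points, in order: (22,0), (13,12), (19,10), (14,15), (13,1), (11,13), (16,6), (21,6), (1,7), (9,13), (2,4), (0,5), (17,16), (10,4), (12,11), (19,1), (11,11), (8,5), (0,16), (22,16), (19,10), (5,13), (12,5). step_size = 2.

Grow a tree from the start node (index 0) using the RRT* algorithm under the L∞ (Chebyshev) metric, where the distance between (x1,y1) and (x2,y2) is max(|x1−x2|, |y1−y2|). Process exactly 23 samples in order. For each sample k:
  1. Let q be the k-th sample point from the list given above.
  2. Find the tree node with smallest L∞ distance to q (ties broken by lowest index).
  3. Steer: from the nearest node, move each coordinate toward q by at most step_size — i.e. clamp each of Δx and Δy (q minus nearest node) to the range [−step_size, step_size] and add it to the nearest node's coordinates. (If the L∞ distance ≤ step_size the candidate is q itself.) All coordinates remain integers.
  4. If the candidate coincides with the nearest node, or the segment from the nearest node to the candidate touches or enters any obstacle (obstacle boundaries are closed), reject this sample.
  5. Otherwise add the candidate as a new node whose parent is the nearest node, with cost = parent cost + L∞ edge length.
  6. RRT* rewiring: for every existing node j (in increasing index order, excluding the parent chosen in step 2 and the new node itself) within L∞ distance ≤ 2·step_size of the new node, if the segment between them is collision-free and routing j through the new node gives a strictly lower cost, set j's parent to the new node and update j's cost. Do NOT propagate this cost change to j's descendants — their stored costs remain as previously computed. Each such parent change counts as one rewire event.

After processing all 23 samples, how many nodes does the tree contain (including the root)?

1. q=(22,0) nearest=0 d=20 new=(4,0) → add node 1 parent=0 cost=2
2. q=(13,12) nearest=0 d=11 new=(4,4) → add node 2 parent=0 cost=2
3. q=(19,10) nearest=1 d=15 new=(6,2) → add node 3 parent=1 cost=4
4. q=(14,15) nearest=2 d=11 new=(6,6) → add node 4 parent=2 cost=4
5. q=(13,1) nearest=3 d=7 new=(8,1) → add node 5 parent=3 cost=6
6. q=(11,13) nearest=4 d=7 new=(8,8) → blocked by [3,7]×[7,10], reject
7. q=(16,6) nearest=5 d=8 new=(10,3) → blocked by [9,13]×[3,6], reject
8. q=(21,6) nearest=5 d=13 new=(10,3) → blocked by [9,13]×[3,6], reject
9. q=(1,7) nearest=2 d=3 new=(2,6) → add node 6 parent=2 cost=4
10. q=(9,13) nearest=4 d=7 new=(8,8) → blocked by [3,7]×[7,10], reject
11. q=(2,4) nearest=0 d=2 new=(2,4) → add node 7 parent=0 cost=2
12. q=(0,5) nearest=6 d=2 new=(0,5) → add node 8 parent=6 cost=6
13. q=(17,16) nearest=4 d=11 new=(8,8) → blocked by [3,7]×[7,10], reject
14. q=(10,4) nearest=5 d=3 new=(10,3) → blocked by [9,13]×[3,6], reject
15. q=(12,11) nearest=4 d=6 new=(8,8) → blocked by [3,7]×[7,10], reject
16. q=(19,1) nearest=5 d=11 new=(10,1) → add node 9 parent=5 cost=8
17. q=(11,11) nearest=4 d=5 new=(8,8) → blocked by [3,7]×[7,10], reject
18. q=(8,5) nearest=4 d=2 new=(8,5) → add node 10 parent=4 cost=6
19. q=(0,16) nearest=4 d=10 new=(4,8) → blocked by [3,7]×[7,10], reject
20. q=(22,16) nearest=10 d=14 new=(10,7) → blocked by [9,13]×[3,6], reject
21. q=(19,10) nearest=9 d=9 new=(12,3) → blocked by [9,13]×[3,6], reject
22. q=(5,13) nearest=4 d=7 new=(5,8) → blocked by [3,7]×[7,10], reject
23. q=(12,5) nearest=5 d=4 new=(10,3) → blocked by [9,13]×[3,6], reject

Node count: 11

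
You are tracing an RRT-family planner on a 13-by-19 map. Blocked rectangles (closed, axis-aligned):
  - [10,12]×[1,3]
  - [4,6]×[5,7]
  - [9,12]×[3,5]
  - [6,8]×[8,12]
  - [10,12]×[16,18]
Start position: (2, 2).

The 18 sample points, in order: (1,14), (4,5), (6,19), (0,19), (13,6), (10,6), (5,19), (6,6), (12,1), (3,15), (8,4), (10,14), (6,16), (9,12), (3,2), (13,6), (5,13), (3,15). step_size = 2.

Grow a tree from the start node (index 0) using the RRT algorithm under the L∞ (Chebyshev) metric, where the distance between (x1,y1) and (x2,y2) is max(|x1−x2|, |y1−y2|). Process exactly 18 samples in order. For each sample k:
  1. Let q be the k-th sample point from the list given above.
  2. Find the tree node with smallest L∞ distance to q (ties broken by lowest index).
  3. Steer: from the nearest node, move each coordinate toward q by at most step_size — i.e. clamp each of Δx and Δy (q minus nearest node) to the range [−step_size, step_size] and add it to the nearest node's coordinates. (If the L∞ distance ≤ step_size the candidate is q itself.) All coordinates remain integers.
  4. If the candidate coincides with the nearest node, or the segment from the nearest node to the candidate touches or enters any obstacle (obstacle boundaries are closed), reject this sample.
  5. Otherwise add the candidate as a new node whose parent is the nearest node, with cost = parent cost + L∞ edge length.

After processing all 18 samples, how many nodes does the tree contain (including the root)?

1. q=(1,14) nearest=0 d=12 new=(1,4) → add node 1 parent=0 cost=2
2. q=(4,5) nearest=0 d=3 new=(4,4) → add node 2 parent=0 cost=2
3. q=(6,19) nearest=1 d=15 new=(3,6) → add node 3 parent=1 cost=4
4. q=(0,19) nearest=3 d=13 new=(1,8) → add node 4 parent=3 cost=6
5. q=(13,6) nearest=2 d=9 new=(6,6) → blocked by [4,6]×[5,7], reject
6. q=(10,6) nearest=2 d=6 new=(6,6) → blocked by [4,6]×[5,7], reject
7. q=(5,19) nearest=4 d=11 new=(3,10) → add node 5 parent=4 cost=8
8. q=(6,6) nearest=2 d=2 new=(6,6) → blocked by [4,6]×[5,7], reject
9. q=(12,1) nearest=2 d=8 new=(6,2) → add node 6 parent=2 cost=4
10. q=(3,15) nearest=5 d=5 new=(3,12) → add node 7 parent=5 cost=10
11. q=(8,4) nearest=6 d=2 new=(8,4) → add node 8 parent=6 cost=6
12. q=(10,14) nearest=5 d=7 new=(5,12) → add node 9 parent=5 cost=10
13. q=(6,16) nearest=7 d=4 new=(5,14) → add node 10 parent=7 cost=12
14. q=(9,12) nearest=9 d=4 new=(7,12) → blocked by [6,8]×[8,12], reject
15. q=(3,2) nearest=0 d=1 new=(3,2) → add node 11 parent=0 cost=1
16. q=(13,6) nearest=8 d=5 new=(10,6) → blocked by [9,12]×[3,5], reject
17. q=(5,13) nearest=9 d=1 new=(5,13) → add node 12 parent=9 cost=11
18. q=(3,15) nearest=10 d=2 new=(3,15) → add node 13 parent=10 cost=14

Node count: 14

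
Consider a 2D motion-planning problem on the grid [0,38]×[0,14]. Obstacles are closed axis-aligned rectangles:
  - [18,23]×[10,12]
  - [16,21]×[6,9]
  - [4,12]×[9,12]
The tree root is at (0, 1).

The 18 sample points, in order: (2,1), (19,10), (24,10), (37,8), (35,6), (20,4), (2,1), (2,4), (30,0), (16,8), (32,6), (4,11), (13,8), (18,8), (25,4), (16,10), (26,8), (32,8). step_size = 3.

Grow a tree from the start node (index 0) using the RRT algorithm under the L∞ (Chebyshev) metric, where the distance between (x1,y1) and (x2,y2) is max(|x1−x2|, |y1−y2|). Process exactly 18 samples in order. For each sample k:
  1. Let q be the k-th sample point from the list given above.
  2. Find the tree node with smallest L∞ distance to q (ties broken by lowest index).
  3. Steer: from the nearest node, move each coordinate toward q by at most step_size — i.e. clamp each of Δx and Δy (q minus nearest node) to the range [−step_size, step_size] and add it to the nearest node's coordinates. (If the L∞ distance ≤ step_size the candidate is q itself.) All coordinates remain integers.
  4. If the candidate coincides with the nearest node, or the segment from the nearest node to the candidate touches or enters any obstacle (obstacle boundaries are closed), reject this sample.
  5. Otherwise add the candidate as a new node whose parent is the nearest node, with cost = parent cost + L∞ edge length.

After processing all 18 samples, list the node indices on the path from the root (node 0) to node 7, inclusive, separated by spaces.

Path: 0 7

1. q=(2,1) nearest=0 d=2 new=(2,1) → add node 1 parent=0 cost=2
2. q=(19,10) nearest=1 d=17 new=(5,4) → add node 2 parent=1 cost=5
3. q=(24,10) nearest=2 d=19 new=(8,7) → add node 3 parent=2 cost=8
4. q=(37,8) nearest=3 d=29 new=(11,8) → add node 4 parent=3 cost=11
5. q=(35,6) nearest=4 d=24 new=(14,6) → add node 5 parent=4 cost=14
6. q=(20,4) nearest=5 d=6 new=(17,4) → add node 6 parent=5 cost=17
7. q=(2,1) nearest=1 d=0 → coincident, reject
8. q=(2,4) nearest=0 d=3 new=(2,4) → add node 7 parent=0 cost=3
9. q=(30,0) nearest=6 d=13 new=(20,1) → add node 8 parent=6 cost=20
10. q=(16,8) nearest=5 d=2 new=(16,8) → blocked by [16,21]×[6,9], reject
11. q=(32,6) nearest=8 d=12 new=(23,4) → add node 9 parent=8 cost=23
12. q=(4,11) nearest=3 d=4 new=(5,10) → blocked by [4,12]×[9,12], reject
13. q=(13,8) nearest=4 d=2 new=(13,8) → add node 10 parent=4 cost=13
14. q=(18,8) nearest=5 d=4 new=(17,8) → blocked by [16,21]×[6,9], reject
15. q=(25,4) nearest=9 d=2 new=(25,4) → add node 11 parent=9 cost=25
16. q=(16,10) nearest=10 d=3 new=(16,10) → add node 12 parent=10 cost=16
17. q=(26,8) nearest=9 d=4 new=(26,7) → add node 13 parent=9 cost=26
18. q=(32,8) nearest=13 d=6 new=(29,8) → add node 14 parent=13 cost=29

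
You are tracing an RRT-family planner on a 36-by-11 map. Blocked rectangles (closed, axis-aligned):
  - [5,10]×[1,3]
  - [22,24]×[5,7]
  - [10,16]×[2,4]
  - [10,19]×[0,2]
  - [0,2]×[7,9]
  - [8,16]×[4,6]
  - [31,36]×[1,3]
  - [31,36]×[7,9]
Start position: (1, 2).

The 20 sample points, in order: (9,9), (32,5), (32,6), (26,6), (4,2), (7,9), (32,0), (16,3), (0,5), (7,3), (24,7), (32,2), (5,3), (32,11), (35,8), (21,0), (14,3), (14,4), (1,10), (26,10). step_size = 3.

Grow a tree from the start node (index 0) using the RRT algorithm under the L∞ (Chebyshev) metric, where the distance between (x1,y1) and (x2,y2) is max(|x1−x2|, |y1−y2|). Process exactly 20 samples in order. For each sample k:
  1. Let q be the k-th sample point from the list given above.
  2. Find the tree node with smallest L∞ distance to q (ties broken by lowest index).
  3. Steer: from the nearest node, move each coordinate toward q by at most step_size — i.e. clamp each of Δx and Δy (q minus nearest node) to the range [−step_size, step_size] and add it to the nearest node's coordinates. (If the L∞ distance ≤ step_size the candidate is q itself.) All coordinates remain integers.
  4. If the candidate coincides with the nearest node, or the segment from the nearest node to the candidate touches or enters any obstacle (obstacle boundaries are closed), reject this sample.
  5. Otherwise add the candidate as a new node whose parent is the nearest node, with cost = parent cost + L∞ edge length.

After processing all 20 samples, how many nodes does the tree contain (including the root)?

Node count: 6

1. q=(9,9) nearest=0 d=8 new=(4,5) → add node 1 parent=0 cost=3
2. q=(32,5) nearest=1 d=28 new=(7,5) → add node 2 parent=1 cost=6
3. q=(32,6) nearest=2 d=25 new=(10,6) → blocked by [8,16]×[4,6], reject
4. q=(26,6) nearest=2 d=19 new=(10,6) → blocked by [8,16]×[4,6], reject
5. q=(4,2) nearest=0 d=3 new=(4,2) → add node 3 parent=0 cost=3
6. q=(7,9) nearest=1 d=4 new=(7,8) → add node 4 parent=1 cost=6
7. q=(32,0) nearest=2 d=25 new=(10,2) → blocked by [5,10]×[1,3], reject
8. q=(16,3) nearest=2 d=9 new=(10,3) → blocked by [5,10]×[1,3], reject
9. q=(0,5) nearest=0 d=3 new=(0,5) → add node 5 parent=0 cost=3
10. q=(7,3) nearest=2 d=2 new=(7,3) → blocked by [5,10]×[1,3], reject
11. q=(24,7) nearest=2 d=17 new=(10,7) → blocked by [8,16]×[4,6], reject
12. q=(32,2) nearest=2 d=25 new=(10,2) → blocked by [5,10]×[1,3], reject
13. q=(5,3) nearest=3 d=1 new=(5,3) → blocked by [5,10]×[1,3], reject
14. q=(32,11) nearest=2 d=25 new=(10,8) → blocked by [8,16]×[4,6], reject
15. q=(35,8) nearest=2 d=28 new=(10,8) → blocked by [8,16]×[4,6], reject
16. q=(21,0) nearest=2 d=14 new=(10,2) → blocked by [5,10]×[1,3], reject
17. q=(14,3) nearest=2 d=7 new=(10,3) → blocked by [5,10]×[1,3], reject
18. q=(14,4) nearest=2 d=7 new=(10,4) → blocked by [10,16]×[2,4], reject
19. q=(1,10) nearest=1 d=5 new=(1,8) → blocked by [0,2]×[7,9], reject
20. q=(26,10) nearest=2 d=19 new=(10,8) → blocked by [8,16]×[4,6], reject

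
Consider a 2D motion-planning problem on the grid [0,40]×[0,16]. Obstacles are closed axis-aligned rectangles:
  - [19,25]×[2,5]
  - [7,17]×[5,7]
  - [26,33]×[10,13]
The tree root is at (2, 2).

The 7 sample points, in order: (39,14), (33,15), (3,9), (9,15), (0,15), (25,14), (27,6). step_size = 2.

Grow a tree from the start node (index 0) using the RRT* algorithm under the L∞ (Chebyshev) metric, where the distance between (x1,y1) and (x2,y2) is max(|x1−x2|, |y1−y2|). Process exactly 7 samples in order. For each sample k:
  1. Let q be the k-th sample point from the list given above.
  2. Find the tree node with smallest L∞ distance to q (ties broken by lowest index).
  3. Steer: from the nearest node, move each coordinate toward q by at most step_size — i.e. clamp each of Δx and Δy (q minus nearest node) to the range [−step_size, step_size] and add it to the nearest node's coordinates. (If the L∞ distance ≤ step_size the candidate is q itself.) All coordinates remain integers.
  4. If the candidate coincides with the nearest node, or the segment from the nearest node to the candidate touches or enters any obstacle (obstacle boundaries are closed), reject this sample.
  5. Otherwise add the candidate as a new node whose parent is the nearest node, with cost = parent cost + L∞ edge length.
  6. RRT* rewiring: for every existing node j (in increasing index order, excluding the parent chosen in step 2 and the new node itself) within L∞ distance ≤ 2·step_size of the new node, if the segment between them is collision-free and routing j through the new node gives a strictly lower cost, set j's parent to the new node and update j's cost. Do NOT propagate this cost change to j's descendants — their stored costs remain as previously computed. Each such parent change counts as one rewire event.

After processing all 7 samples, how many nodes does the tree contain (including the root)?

1. q=(39,14) nearest=0 d=37 new=(4,4) → add node 1 parent=0 cost=2
2. q=(33,15) nearest=1 d=29 new=(6,6) → add node 2 parent=1 cost=4
3. q=(3,9) nearest=2 d=3 new=(4,8) → add node 3 parent=2 cost=6
4. q=(9,15) nearest=3 d=7 new=(6,10) → add node 4 parent=3 cost=8
5. q=(0,15) nearest=4 d=6 new=(4,12) → add node 5 parent=4 cost=10
6. q=(25,14) nearest=2 d=19 new=(8,8) → blocked by [7,17]×[5,7], reject
7. q=(27,6) nearest=2 d=21 new=(8,6) → blocked by [7,17]×[5,7], reject

Node count: 6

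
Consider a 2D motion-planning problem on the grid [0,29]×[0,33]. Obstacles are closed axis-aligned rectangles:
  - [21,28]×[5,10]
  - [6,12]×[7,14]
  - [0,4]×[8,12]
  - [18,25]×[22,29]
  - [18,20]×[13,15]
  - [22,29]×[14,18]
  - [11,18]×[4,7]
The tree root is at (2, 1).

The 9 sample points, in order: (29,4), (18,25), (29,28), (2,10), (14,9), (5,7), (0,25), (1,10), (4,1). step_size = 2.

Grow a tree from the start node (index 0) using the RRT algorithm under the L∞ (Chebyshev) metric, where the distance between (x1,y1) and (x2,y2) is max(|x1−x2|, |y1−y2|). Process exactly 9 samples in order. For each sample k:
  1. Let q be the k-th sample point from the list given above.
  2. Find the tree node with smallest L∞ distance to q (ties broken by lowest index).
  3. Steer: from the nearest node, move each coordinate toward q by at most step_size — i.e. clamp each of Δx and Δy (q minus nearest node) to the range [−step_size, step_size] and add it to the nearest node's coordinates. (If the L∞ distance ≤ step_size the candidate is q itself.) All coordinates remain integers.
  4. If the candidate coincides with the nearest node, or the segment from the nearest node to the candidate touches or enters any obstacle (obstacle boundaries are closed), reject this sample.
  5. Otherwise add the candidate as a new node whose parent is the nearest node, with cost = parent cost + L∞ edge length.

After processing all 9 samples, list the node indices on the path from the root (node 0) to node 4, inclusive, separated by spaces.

1. q=(29,4) nearest=0 d=27 new=(4,3) → add node 1 parent=0 cost=2
2. q=(18,25) nearest=1 d=22 new=(6,5) → add node 2 parent=1 cost=4
3. q=(29,28) nearest=2 d=23 new=(8,7) → blocked by [6,12]×[7,14], reject
4. q=(2,10) nearest=2 d=5 new=(4,7) → add node 3 parent=2 cost=6
5. q=(14,9) nearest=2 d=8 new=(8,7) → blocked by [6,12]×[7,14], reject
6. q=(5,7) nearest=3 d=1 new=(5,7) → add node 4 parent=3 cost=7
7. q=(0,25) nearest=3 d=18 new=(2,9) → blocked by [0,4]×[8,12], reject
8. q=(1,10) nearest=3 d=3 new=(2,9) → blocked by [0,4]×[8,12], reject
9. q=(4,1) nearest=0 d=2 new=(4,1) → add node 5 parent=0 cost=2

Path: 0 1 2 3 4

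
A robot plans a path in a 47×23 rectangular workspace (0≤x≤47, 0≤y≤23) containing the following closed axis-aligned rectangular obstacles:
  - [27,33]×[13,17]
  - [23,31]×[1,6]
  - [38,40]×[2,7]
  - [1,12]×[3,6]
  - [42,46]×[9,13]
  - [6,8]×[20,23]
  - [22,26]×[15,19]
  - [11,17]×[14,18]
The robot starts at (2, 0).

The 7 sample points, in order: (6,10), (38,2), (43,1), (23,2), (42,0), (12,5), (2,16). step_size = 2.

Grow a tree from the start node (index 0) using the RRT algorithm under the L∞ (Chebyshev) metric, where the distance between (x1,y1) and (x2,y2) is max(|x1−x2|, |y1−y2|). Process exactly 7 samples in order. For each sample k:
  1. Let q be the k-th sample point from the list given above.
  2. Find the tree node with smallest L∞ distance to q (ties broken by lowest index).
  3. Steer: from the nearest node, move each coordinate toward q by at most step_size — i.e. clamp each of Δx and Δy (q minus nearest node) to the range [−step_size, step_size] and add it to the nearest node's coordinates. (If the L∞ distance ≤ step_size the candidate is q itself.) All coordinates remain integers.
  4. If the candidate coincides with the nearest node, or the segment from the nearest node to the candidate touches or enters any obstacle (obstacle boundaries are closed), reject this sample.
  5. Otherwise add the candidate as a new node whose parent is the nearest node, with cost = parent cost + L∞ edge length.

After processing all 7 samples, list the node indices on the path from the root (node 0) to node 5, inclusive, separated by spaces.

Path: 0 1 2 3 4 5

1. q=(6,10) nearest=0 d=10 new=(4,2) → add node 1 parent=0 cost=2
2. q=(38,2) nearest=1 d=34 new=(6,2) → add node 2 parent=1 cost=4
3. q=(43,1) nearest=2 d=37 new=(8,1) → add node 3 parent=2 cost=6
4. q=(23,2) nearest=3 d=15 new=(10,2) → add node 4 parent=3 cost=8
5. q=(42,0) nearest=4 d=32 new=(12,0) → add node 5 parent=4 cost=10
6. q=(12,5) nearest=4 d=3 new=(12,4) → blocked by [1,12]×[3,6], reject
7. q=(2,16) nearest=1 d=14 new=(2,4) → blocked by [1,12]×[3,6], reject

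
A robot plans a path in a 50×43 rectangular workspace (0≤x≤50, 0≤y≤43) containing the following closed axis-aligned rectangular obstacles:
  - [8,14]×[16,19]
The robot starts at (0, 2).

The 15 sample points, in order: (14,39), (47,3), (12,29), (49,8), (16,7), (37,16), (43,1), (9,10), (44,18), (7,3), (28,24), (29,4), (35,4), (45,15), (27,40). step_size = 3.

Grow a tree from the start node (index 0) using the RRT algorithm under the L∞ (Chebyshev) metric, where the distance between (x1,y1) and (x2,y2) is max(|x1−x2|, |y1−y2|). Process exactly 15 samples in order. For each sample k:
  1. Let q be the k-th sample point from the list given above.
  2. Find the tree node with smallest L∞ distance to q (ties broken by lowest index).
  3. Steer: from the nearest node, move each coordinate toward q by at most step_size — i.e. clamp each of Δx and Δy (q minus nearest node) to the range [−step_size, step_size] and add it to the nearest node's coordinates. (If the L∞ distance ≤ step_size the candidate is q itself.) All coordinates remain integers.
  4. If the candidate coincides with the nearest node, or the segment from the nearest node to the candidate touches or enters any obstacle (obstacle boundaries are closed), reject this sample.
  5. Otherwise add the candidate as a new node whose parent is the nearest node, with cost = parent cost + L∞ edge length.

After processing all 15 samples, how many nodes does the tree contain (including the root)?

Node count: 16

1. q=(14,39) nearest=0 d=37 new=(3,5) → add node 1 parent=0 cost=3
2. q=(47,3) nearest=1 d=44 new=(6,3) → add node 2 parent=1 cost=6
3. q=(12,29) nearest=1 d=24 new=(6,8) → add node 3 parent=1 cost=6
4. q=(49,8) nearest=2 d=43 new=(9,6) → add node 4 parent=2 cost=9
5. q=(16,7) nearest=4 d=7 new=(12,7) → add node 5 parent=4 cost=12
6. q=(37,16) nearest=5 d=25 new=(15,10) → add node 6 parent=5 cost=15
7. q=(43,1) nearest=6 d=28 new=(18,7) → add node 7 parent=6 cost=18
8. q=(9,10) nearest=3 d=3 new=(9,10) → add node 8 parent=3 cost=9
9. q=(44,18) nearest=7 d=26 new=(21,10) → add node 9 parent=7 cost=21
10. q=(7,3) nearest=2 d=1 new=(7,3) → add node 10 parent=2 cost=7
11. q=(28,24) nearest=6 d=14 new=(18,13) → add node 11 parent=6 cost=18
12. q=(29,4) nearest=9 d=8 new=(24,7) → add node 12 parent=9 cost=24
13. q=(35,4) nearest=12 d=11 new=(27,4) → add node 13 parent=12 cost=27
14. q=(45,15) nearest=13 d=18 new=(30,7) → add node 14 parent=13 cost=30
15. q=(27,40) nearest=11 d=27 new=(21,16) → add node 15 parent=11 cost=21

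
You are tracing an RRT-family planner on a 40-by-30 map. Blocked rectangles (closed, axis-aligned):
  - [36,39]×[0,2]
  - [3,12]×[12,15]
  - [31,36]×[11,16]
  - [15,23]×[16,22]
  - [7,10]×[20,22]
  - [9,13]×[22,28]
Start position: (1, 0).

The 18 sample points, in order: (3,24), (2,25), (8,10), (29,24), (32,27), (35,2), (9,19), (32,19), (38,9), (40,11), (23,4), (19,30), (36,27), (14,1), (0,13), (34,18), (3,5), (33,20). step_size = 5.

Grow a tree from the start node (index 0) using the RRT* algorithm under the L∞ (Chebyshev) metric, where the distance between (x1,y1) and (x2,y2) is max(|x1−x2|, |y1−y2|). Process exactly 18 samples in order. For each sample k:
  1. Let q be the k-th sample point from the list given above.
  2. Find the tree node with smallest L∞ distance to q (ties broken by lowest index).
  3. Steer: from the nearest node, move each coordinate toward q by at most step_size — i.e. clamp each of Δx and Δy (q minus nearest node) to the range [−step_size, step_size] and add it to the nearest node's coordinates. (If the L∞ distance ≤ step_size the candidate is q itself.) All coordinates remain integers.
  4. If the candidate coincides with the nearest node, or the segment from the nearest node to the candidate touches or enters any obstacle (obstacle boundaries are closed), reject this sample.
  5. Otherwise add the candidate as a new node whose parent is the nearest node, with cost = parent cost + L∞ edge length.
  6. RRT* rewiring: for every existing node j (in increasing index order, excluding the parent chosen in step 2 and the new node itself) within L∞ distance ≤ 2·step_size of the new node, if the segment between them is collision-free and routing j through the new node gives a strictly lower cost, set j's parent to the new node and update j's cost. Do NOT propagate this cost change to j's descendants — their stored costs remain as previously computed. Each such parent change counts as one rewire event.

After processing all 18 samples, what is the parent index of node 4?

Parent of node 4: 3

1. q=(3,24) nearest=0 d=24 new=(3,5) → add node 1 parent=0 cost=5
2. q=(2,25) nearest=1 d=20 new=(2,10) → add node 2 parent=1 cost=10
3. q=(8,10) nearest=1 d=5 new=(8,10) → add node 3 parent=1 cost=10
4. q=(29,24) nearest=3 d=21 new=(13,15) → blocked by [3,12]×[12,15], reject
5. q=(32,27) nearest=3 d=24 new=(13,15) → blocked by [3,12]×[12,15], reject
6. q=(35,2) nearest=3 d=27 new=(13,5) → add node 4 parent=3 cost=15
7. q=(9,19) nearest=2 d=9 new=(7,15) → blocked by [3,12]×[12,15], reject
8. q=(32,19) nearest=4 d=19 new=(18,10) → add node 5 parent=4 cost=20
9. q=(38,9) nearest=5 d=20 new=(23,9) → add node 6 parent=5 cost=25
10. q=(40,11) nearest=6 d=17 new=(28,11) → add node 7 parent=6 cost=30
11. q=(23,4) nearest=6 d=5 new=(23,4) → add node 8 parent=6 cost=30
12. q=(19,30) nearest=7 d=19 new=(23,16) → blocked by [15,23]×[16,22], reject
13. q=(36,27) nearest=7 d=16 new=(33,16) → blocked by [31,36]×[11,16], reject
14. q=(14,1) nearest=4 d=4 new=(14,1) → add node 9 parent=4 cost=19; rewire 8→9 (28<30)
15. q=(0,13) nearest=2 d=3 new=(0,13) → add node 10 parent=2 cost=13
16. q=(34,18) nearest=7 d=7 new=(33,16) → blocked by [31,36]×[11,16], reject
17. q=(3,5) nearest=1 d=0 → coincident, reject
18. q=(33,20) nearest=7 d=9 new=(33,16) → blocked by [31,36]×[11,16], reject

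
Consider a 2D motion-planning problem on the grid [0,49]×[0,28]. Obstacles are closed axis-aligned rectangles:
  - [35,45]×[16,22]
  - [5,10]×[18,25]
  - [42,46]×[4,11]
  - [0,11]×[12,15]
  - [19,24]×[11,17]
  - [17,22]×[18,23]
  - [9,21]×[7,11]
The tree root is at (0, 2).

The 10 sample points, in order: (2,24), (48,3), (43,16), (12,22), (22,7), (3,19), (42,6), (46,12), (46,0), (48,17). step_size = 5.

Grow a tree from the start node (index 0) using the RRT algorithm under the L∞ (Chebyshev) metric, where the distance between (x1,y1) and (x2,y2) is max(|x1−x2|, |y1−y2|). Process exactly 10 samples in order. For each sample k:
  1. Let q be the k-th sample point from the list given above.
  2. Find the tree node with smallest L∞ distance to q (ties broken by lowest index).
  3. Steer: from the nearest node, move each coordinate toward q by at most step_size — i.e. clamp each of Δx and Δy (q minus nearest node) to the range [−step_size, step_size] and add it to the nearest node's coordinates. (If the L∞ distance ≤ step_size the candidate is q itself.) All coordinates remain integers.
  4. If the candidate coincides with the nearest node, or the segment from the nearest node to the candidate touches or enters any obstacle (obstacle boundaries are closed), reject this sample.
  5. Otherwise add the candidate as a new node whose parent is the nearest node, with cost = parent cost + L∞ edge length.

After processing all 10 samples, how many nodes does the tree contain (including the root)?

Node count: 6

1. q=(2,24) nearest=0 d=22 new=(2,7) → add node 1 parent=0 cost=5
2. q=(48,3) nearest=1 d=46 new=(7,3) → add node 2 parent=1 cost=10
3. q=(43,16) nearest=2 d=36 new=(12,8) → blocked by [9,21]×[7,11], reject
4. q=(12,22) nearest=1 d=15 new=(7,12) → blocked by [0,11]×[12,15], reject
5. q=(22,7) nearest=2 d=15 new=(12,7) → blocked by [9,21]×[7,11], reject
6. q=(3,19) nearest=1 d=12 new=(3,12) → blocked by [0,11]×[12,15], reject
7. q=(42,6) nearest=2 d=35 new=(12,6) → add node 3 parent=2 cost=15
8. q=(46,12) nearest=3 d=34 new=(17,11) → blocked by [9,21]×[7,11], reject
9. q=(46,0) nearest=3 d=34 new=(17,1) → add node 4 parent=3 cost=20
10. q=(48,17) nearest=4 d=31 new=(22,6) → add node 5 parent=4 cost=25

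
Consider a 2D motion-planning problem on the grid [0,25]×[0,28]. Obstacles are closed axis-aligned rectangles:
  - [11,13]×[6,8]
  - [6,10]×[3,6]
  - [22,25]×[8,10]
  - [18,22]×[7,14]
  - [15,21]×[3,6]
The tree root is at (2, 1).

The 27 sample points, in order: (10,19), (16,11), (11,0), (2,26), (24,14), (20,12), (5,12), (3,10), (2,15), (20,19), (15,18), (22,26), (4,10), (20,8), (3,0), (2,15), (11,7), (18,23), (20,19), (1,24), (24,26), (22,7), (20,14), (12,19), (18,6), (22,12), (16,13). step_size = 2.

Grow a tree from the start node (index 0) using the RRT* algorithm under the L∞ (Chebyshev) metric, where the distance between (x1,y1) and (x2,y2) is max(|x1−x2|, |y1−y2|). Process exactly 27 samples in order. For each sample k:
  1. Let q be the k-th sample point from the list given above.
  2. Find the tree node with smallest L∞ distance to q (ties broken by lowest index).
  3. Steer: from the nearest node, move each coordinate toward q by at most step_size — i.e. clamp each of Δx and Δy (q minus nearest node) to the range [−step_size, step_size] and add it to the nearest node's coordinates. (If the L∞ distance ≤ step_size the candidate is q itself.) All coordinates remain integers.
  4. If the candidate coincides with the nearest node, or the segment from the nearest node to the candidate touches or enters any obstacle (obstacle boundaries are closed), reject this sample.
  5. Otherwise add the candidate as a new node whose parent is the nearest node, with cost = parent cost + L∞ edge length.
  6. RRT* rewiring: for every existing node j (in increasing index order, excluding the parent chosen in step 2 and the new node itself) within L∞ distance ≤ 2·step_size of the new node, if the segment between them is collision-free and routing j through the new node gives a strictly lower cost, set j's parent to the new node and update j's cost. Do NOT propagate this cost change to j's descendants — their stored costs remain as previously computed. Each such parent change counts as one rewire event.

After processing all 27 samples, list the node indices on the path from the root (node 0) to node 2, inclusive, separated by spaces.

Path: 0 1 2

1. q=(10,19) nearest=0 d=18 new=(4,3) → add node 1 parent=0 cost=2
2. q=(16,11) nearest=1 d=12 new=(6,5) → blocked by [6,10]×[3,6], reject
3. q=(11,0) nearest=1 d=7 new=(6,1) → add node 2 parent=1 cost=4
4. q=(2,26) nearest=1 d=23 new=(2,5) → add node 3 parent=1 cost=4
5. q=(24,14) nearest=2 d=18 new=(8,3) → blocked by [6,10]×[3,6], reject
6. q=(20,12) nearest=2 d=14 new=(8,3) → blocked by [6,10]×[3,6], reject
7. q=(5,12) nearest=3 d=7 new=(4,7) → add node 4 parent=3 cost=6
8. q=(3,10) nearest=4 d=3 new=(3,9) → add node 5 parent=4 cost=8
9. q=(2,15) nearest=5 d=6 new=(2,11) → add node 6 parent=5 cost=10
10. q=(20,19) nearest=1 d=16 new=(6,5) → blocked by [6,10]×[3,6], reject
11. q=(15,18) nearest=4 d=11 new=(6,9) → add node 7 parent=4 cost=8
12. q=(22,26) nearest=7 d=17 new=(8,11) → add node 8 parent=7 cost=10
13. q=(4,10) nearest=5 d=1 new=(4,10) → add node 9 parent=5 cost=9
14. q=(20,8) nearest=8 d=12 new=(10,9) → add node 10 parent=8 cost=12
15. q=(3,0) nearest=0 d=1 new=(3,0) → add node 11 parent=0 cost=1
16. q=(2,15) nearest=6 d=4 new=(2,13) → add node 12 parent=6 cost=12
17. q=(11,7) nearest=10 d=2 new=(11,7) → blocked by [11,13]×[6,8], reject
18. q=(18,23) nearest=8 d=12 new=(10,13) → add node 13 parent=8 cost=12
19. q=(20,19) nearest=10 d=10 new=(12,11) → add node 14 parent=10 cost=14
20. q=(1,24) nearest=12 d=11 new=(1,15) → add node 15 parent=12 cost=14
21. q=(24,26) nearest=13 d=14 new=(12,15) → add node 16 parent=13 cost=14
22. q=(22,7) nearest=14 d=10 new=(14,9) → add node 17 parent=14 cost=16
23. q=(20,14) nearest=17 d=6 new=(16,11) → add node 18 parent=17 cost=18
24. q=(12,19) nearest=16 d=4 new=(12,17) → add node 19 parent=16 cost=16
25. q=(18,6) nearest=17 d=4 new=(16,7) → add node 20 parent=17 cost=18
26. q=(22,12) nearest=18 d=6 new=(18,12) → blocked by [18,22]×[7,14], reject
27. q=(16,13) nearest=18 d=2 new=(16,13) → add node 21 parent=18 cost=20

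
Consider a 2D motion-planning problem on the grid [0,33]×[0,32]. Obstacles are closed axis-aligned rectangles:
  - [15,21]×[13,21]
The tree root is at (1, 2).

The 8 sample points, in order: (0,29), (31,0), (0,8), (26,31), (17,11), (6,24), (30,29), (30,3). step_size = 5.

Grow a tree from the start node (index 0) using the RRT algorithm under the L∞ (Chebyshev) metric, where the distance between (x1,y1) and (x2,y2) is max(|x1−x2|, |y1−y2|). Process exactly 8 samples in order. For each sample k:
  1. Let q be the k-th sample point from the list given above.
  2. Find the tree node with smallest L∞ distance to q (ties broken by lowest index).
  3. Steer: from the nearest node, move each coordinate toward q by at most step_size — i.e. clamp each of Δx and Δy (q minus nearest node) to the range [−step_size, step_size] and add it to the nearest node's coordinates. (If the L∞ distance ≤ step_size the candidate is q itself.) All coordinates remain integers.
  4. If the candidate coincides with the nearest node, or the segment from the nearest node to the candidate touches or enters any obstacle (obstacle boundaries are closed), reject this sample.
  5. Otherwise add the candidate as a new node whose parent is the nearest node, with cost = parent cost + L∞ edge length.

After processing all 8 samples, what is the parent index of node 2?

1. q=(0,29) nearest=0 d=27 new=(0,7) → add node 1 parent=0 cost=5
2. q=(31,0) nearest=0 d=30 new=(6,0) → add node 2 parent=0 cost=5
3. q=(0,8) nearest=1 d=1 new=(0,8) → add node 3 parent=1 cost=6
4. q=(26,31) nearest=1 d=26 new=(5,12) → add node 4 parent=1 cost=10
5. q=(17,11) nearest=2 d=11 new=(11,5) → add node 5 parent=2 cost=10
6. q=(6,24) nearest=4 d=12 new=(6,17) → add node 6 parent=4 cost=15
7. q=(30,29) nearest=5 d=24 new=(16,10) → add node 7 parent=5 cost=15
8. q=(30,3) nearest=7 d=14 new=(21,5) → add node 8 parent=7 cost=20

Parent of node 2: 0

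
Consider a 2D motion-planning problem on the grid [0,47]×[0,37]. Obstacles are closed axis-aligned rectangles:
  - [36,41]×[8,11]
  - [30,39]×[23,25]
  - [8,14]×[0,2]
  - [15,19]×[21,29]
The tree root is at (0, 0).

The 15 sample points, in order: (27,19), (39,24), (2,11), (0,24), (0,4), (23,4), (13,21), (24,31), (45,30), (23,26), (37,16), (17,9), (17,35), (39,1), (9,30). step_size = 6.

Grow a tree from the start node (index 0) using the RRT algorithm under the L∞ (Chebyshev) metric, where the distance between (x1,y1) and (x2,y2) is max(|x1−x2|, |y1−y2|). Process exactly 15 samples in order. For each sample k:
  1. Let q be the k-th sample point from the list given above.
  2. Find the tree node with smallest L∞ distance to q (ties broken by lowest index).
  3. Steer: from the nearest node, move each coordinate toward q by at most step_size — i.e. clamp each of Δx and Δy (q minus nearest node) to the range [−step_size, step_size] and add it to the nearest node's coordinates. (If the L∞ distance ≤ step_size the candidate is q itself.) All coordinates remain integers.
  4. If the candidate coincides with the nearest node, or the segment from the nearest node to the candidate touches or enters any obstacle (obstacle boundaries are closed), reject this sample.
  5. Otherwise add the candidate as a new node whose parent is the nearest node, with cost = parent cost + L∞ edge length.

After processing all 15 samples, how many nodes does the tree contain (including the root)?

1. q=(27,19) nearest=0 d=27 new=(6,6) → add node 1 parent=0 cost=6
2. q=(39,24) nearest=1 d=33 new=(12,12) → add node 2 parent=1 cost=12
3. q=(2,11) nearest=1 d=5 new=(2,11) → add node 3 parent=1 cost=11
4. q=(0,24) nearest=2 d=12 new=(6,18) → add node 4 parent=2 cost=18
5. q=(0,4) nearest=0 d=4 new=(0,4) → add node 5 parent=0 cost=4
6. q=(23,4) nearest=2 d=11 new=(18,6) → add node 6 parent=2 cost=18
7. q=(13,21) nearest=4 d=7 new=(12,21) → add node 7 parent=4 cost=24
8. q=(24,31) nearest=7 d=12 new=(18,27) → blocked by [15,19]×[21,29], reject
9. q=(45,30) nearest=6 d=27 new=(24,12) → add node 8 parent=6 cost=24
10. q=(23,26) nearest=7 d=11 new=(18,26) → blocked by [15,19]×[21,29], reject
11. q=(37,16) nearest=8 d=13 new=(30,16) → add node 9 parent=8 cost=30
12. q=(17,9) nearest=6 d=3 new=(17,9) → add node 10 parent=6 cost=21
13. q=(17,35) nearest=7 d=14 new=(17,27) → blocked by [15,19]×[21,29], reject
14. q=(39,1) nearest=8 d=15 new=(30,6) → add node 11 parent=8 cost=30
15. q=(9,30) nearest=7 d=9 new=(9,27) → add node 12 parent=7 cost=30

Node count: 13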